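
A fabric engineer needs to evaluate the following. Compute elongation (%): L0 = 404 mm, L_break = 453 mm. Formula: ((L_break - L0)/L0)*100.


Formula: Elongation (%) = ((L_break - L0) / L0) * 100
Step 1: Extension = 453 - 404 = 49 mm
Step 2: Elongation = (49 / 404) * 100
Step 3: Elongation = 0.121287 * 100 = 12.1287% ≈ 12.1%

12.1%


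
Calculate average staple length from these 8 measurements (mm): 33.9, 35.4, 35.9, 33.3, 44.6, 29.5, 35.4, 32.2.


Formula: Mean = sum of lengths / count
Sum = 33.9 + 35.4 + 35.9 + 33.3 + 44.6 + 29.5 + 35.4 + 32.2
Sum = 280.2 mm
Mean = 280.2 / 8 = 35.03 mm

35.03 mm


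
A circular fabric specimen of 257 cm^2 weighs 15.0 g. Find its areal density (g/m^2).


Formula: GSM = mass_g / area_m2
Step 1: Convert area: 257 cm^2 = 257 / 10000 = 0.0257 m^2
Step 2: GSM = 15.0 g / 0.0257 m^2 = 583.7 g/m^2

583.7 g/m^2


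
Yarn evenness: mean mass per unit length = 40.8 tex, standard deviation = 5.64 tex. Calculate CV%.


Formula: CV% = (standard deviation / mean) * 100
Step 1: Ratio = 5.64 / 40.8 = 0.138235
Step 2: CV% = 0.138235 * 100 = 13.8235% ≈ 13.8%

13.8%


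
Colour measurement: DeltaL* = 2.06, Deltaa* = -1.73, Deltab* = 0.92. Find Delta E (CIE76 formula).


Formula: Delta E = sqrt(dL*^2 + da*^2 + db*^2)
Step 1: dL*^2 = 2.06^2 = 4.2436
Step 2: da*^2 = (-1.73)^2 = 2.9929
Step 3: db*^2 = 0.92^2 = 0.8464
Step 4: Sum = 4.2436 + 2.9929 + 0.8464 = 8.0829
Step 5: Delta E = sqrt(8.0829) = 2.84

2.84 Delta E


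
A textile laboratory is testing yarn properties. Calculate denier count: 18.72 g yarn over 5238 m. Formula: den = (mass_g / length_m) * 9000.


Formula: den = (mass_g / length_m) * 9000
Substituting: den = (18.72 / 5238) * 9000
Intermediate: 18.72 / 5238 = 0.00357388 g/m
den = 0.00357388 * 9000 = 32.2 denier

32.2 denier


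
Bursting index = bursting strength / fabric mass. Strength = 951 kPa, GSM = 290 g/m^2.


Formula: Bursting Index = Bursting Strength / Fabric GSM
BI = 951 kPa / 290 g/m^2
BI = 3.279 kPa/(g/m^2)

3.279 kPa/(g/m^2)


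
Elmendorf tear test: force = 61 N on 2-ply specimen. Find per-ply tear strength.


Formula: Per-ply strength = Total force / Number of plies
Per-ply = 61 N / 2
Per-ply = 30.5 N

30.5 N


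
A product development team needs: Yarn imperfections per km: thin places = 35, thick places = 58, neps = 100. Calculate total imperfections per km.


Formula: Total = thin places + thick places + neps
Total = 35 + 58 + 100
Total = 193 imperfections/km

193 imperfections/km


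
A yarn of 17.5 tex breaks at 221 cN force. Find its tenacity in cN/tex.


Formula: Tenacity = Breaking force / Linear density
Tenacity = 221 cN / 17.5 tex
Tenacity = 12.63 cN/tex

12.63 cN/tex


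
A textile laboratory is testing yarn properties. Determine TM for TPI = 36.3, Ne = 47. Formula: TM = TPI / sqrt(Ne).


Formula: TM = TPI / sqrt(Ne)
Step 1: sqrt(Ne) = sqrt(47) = 6.8557
Step 2: TM = 36.3 / 6.8557 = 5.29

5.29 TM


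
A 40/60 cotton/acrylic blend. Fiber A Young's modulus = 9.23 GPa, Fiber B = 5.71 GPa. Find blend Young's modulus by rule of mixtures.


Formula: Blend property = (fraction_A * property_A) + (fraction_B * property_B)
Step 1: Contribution A = 40/100 * 9.23 GPa = 3.692 GPa
Step 2: Contribution B = 60/100 * 5.71 GPa = 3.426 GPa
Step 3: Blend Young's modulus = 3.692 + 3.426 = 7.118 GPa

7.118 GPa


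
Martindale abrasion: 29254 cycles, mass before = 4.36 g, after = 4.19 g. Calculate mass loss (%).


Formula: Mass loss% = ((m_before - m_after) / m_before) * 100
Step 1: Mass loss = 4.36 - 4.19 = 0.17 g
Step 2: Ratio = 0.17 / 4.36 = 0.0389908
Step 3: Mass loss% = 0.0389908 * 100 = 3.89908% ≈ 3.90%

3.90%


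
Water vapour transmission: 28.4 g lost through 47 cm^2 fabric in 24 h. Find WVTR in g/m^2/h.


Formula: WVTR = mass_loss / (area * time)
Step 1: Convert area: 47 cm^2 = 0.0047 m^2
Step 2: WVTR = 28.4 g / (0.0047 m^2 * 24 h)
Step 3: WVTR = 28.4 / 0.1128 = 251.8 g/m^2/h

251.8 g/m^2/h


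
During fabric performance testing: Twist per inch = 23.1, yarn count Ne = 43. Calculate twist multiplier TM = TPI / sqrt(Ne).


Formula: TM = TPI / sqrt(Ne)
Step 1: sqrt(Ne) = sqrt(43) = 6.5574
Step 2: TM = 23.1 / 6.5574 = 3.52

3.52 TM


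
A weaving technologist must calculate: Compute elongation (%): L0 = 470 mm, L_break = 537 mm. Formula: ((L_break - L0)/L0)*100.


Formula: Elongation (%) = ((L_break - L0) / L0) * 100
Step 1: Extension = 537 - 470 = 67 mm
Step 2: Elongation = (67 / 470) * 100
Step 3: Elongation = 0.142553 * 100 = 14.2553% ≈ 14.3%

14.3%


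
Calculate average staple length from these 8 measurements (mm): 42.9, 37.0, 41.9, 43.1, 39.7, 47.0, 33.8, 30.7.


Formula: Mean = sum of lengths / count
Sum = 42.9 + 37.0 + 41.9 + 43.1 + 39.7 + 47.0 + 33.8 + 30.7
Sum = 316.1 mm
Mean = 316.1 / 8 = 39.51 mm

39.51 mm


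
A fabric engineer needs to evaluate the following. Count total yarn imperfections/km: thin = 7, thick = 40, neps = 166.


Formula: Total = thin places + thick places + neps
Total = 7 + 40 + 166
Total = 213 imperfections/km

213 imperfections/km


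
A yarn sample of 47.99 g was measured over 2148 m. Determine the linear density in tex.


Formula: Tex = (mass_g / length_m) * 1000
Substituting: Tex = (47.99 / 2148) * 1000
Intermediate: 47.99 / 2148 = 0.02234171 g/m
Tex = 0.02234171 * 1000 = 22.34 tex

22.34 tex


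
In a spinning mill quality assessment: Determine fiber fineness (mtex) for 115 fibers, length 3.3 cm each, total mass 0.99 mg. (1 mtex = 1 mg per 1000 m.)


Formula: fineness (mtex) = mass (mg) / total length (km) = (mass_mg / total_length_m) * 1000
Step 1: Convert fiber length: 3.3 cm = 0.033 m
Step 2: Total fiber length = 115 * 0.033 = 3.795 m
Step 3: Linear density = 0.99 mg / 3.795 m = 0.2609 mg/m
Step 4: fineness = 0.2609 * 1000 = 260.9 mtex

260.9 mtex


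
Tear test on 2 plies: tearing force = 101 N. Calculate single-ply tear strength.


Formula: Per-ply strength = Total force / Number of plies
Per-ply = 101 N / 2
Per-ply = 50.5 N

50.5 N


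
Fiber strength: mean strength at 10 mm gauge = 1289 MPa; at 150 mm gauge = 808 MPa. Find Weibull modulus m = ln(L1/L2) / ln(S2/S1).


Formula: m = ln(L1/L2) / ln(S2/S1)
Step 1: ln(L1/L2) = ln(10/150) = -2.70805
Step 2: S2/S1 = 808/1289 = 0.62684
Step 3: ln(S2/S1) = ln(0.62684) = -0.46706
Step 4: m = -2.70805 / -0.46706 = 5.80

5.80 (Weibull m)


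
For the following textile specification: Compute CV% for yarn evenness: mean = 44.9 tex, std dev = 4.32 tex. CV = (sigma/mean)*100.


Formula: CV% = (standard deviation / mean) * 100
Step 1: Ratio = 4.32 / 44.9 = 0.096214
Step 2: CV% = 0.096214 * 100 = 9.6214% ≈ 9.6%

9.6%


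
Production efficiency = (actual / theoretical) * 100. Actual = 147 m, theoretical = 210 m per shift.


Formula: Efficiency% = (Actual output / Theoretical output) * 100
Efficiency% = (147 / 210) * 100
Efficiency% = 0.7 * 100 = 70.0%

70.0%


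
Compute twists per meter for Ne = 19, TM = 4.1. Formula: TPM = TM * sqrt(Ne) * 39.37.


Formula: TPM = TM * sqrt(Ne) * 39.37
Step 1: sqrt(Ne) = sqrt(19) = 4.3589
Step 2: TM * sqrt(Ne) = 4.1 * 4.3589 = 17.8715
Step 3: TPM = 17.8715 * 39.37 = 704 twists/m

704 twists/m


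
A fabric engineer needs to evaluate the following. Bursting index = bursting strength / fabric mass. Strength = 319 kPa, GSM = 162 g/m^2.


Formula: Bursting Index = Bursting Strength / Fabric GSM
BI = 319 kPa / 162 g/m^2
BI = 1.969 kPa/(g/m^2)

1.969 kPa/(g/m^2)


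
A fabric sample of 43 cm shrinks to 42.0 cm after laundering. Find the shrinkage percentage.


Formula: Shrinkage% = ((L_before - L_after) / L_before) * 100
Step 1: Shrinkage = 43 - 42.0 = 1.0 cm
Step 2: Shrinkage% = (1.0 / 43) * 100
Step 3: Shrinkage% = 0.023256 * 100 = 2.3256% ≈ 2.3%

2.3%


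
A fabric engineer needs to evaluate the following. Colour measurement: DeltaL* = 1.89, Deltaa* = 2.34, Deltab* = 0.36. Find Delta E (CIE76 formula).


Formula: Delta E = sqrt(dL*^2 + da*^2 + db*^2)
Step 1: dL*^2 = 1.89^2 = 3.5721
Step 2: da*^2 = 2.34^2 = 5.4756
Step 3: db*^2 = 0.36^2 = 0.1296
Step 4: Sum = 3.5721 + 5.4756 + 0.1296 = 9.1773
Step 5: Delta E = sqrt(9.1773) = 3.03

3.03 Delta E


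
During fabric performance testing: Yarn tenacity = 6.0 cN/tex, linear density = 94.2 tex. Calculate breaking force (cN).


Formula: Breaking force = Tenacity * Linear density
F = 6.0 cN/tex * 94.2 tex
F = 565.20 cN

565.20 cN


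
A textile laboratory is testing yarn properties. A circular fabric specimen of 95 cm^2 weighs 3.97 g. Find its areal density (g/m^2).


Formula: GSM = mass_g / area_m2
Step 1: Convert area: 95 cm^2 = 95 / 10000 = 0.0095 m^2
Step 2: GSM = 3.97 g / 0.0095 m^2 = 417.9 g/m^2

417.9 g/m^2


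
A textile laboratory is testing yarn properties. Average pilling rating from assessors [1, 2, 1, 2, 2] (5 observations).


Formula: Mean = sum / count
Sum = 1 + 2 + 1 + 2 + 2 = 8
Mean = 8 / 5 = 1.6

1.6


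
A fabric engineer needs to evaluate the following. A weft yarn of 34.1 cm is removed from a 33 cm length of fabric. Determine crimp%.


Formula: Crimp% = ((L_yarn - L_fabric) / L_fabric) * 100
Step 1: Extension = 34.1 - 33 = 1.1 cm
Step 2: Crimp% = (1.1 / 33) * 100
Step 3: Crimp% = 0.033333 * 100 = 3.3333% ≈ 3.3%

3.3%


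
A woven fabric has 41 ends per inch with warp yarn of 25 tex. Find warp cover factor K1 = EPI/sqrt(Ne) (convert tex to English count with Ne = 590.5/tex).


Formula: K1 = EPI / sqrt(Ne), with Ne = 590.5 / tex_warp
Step 1: Ne = 590.5 / 25 = 23.62
Step 2: sqrt(Ne) = sqrt(23.62) = 4.86
Step 3: K1 = 41 / 4.86 = 8.4

8.4


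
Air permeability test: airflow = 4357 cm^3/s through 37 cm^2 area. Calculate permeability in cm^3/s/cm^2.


Formula: Air Permeability = Airflow / Test Area
AP = 4357 cm^3/s / 37 cm^2
AP = 117.8 cm^3/s/cm^2

117.8 cm^3/s/cm^2


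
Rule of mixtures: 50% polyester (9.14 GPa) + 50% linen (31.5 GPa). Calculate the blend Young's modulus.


Formula: Blend property = (fraction_A * property_A) + (fraction_B * property_B)
Step 1: Contribution A = 50/100 * 9.14 GPa = 4.57 GPa
Step 2: Contribution B = 50/100 * 31.5 GPa = 15.75 GPa
Step 3: Blend Young's modulus = 4.57 + 15.75 = 20.32 GPa

20.32 GPa


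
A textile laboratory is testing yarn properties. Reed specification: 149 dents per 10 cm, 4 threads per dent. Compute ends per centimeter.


Formula: EPC = (dents per 10 cm * ends per dent) / 10
Step 1: Total ends per 10 cm = 149 * 4 = 596
Step 2: EPC = 596 / 10 = 59.6 ends/cm

59.6 ends/cm


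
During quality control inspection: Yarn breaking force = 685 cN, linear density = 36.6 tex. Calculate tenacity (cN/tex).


Formula: Tenacity = Breaking force / Linear density
Tenacity = 685 cN / 36.6 tex
Tenacity = 18.72 cN/tex

18.72 cN/tex


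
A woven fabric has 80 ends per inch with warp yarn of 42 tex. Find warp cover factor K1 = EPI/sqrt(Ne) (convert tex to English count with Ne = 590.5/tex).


Formula: K1 = EPI / sqrt(Ne), with Ne = 590.5 / tex_warp
Step 1: Ne = 590.5 / 42 = 14.06
Step 2: sqrt(Ne) = sqrt(14.06) = 3.7497
Step 3: K1 = 80 / 3.7497 = 21.3

21.3


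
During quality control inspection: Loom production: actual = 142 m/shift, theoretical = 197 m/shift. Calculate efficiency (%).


Formula: Efficiency% = (Actual output / Theoretical output) * 100
Efficiency% = (142 / 197) * 100
Efficiency% = 0.720812 * 100 = 72.0812% ≈ 72.1%

72.1%


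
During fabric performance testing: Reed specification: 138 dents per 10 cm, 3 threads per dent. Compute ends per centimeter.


Formula: EPC = (dents per 10 cm * ends per dent) / 10
Step 1: Total ends per 10 cm = 138 * 3 = 414
Step 2: EPC = 414 / 10 = 41.4 ends/cm

41.4 ends/cm


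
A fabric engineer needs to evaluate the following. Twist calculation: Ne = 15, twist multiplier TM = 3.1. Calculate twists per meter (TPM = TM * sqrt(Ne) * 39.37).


Formula: TPM = TM * sqrt(Ne) * 39.37
Step 1: sqrt(Ne) = sqrt(15) = 3.873
Step 2: TM * sqrt(Ne) = 3.1 * 3.873 = 12.0063
Step 3: TPM = 12.0063 * 39.37 = 473 twists/m

473 twists/m


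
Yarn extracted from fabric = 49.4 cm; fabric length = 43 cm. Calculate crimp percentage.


Formula: Crimp% = ((L_yarn - L_fabric) / L_fabric) * 100
Step 1: Extension = 49.4 - 43 = 6.4 cm
Step 2: Crimp% = (6.4 / 43) * 100
Step 3: Crimp% = 0.148837 * 100 = 14.8837% ≈ 14.9%

14.9%


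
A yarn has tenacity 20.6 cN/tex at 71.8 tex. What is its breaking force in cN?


Formula: Breaking force = Tenacity * Linear density
F = 20.6 cN/tex * 71.8 tex
F = 1479.08 cN

1479.08 cN


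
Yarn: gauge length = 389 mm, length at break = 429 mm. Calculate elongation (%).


Formula: Elongation (%) = ((L_break - L0) / L0) * 100
Step 1: Extension = 429 - 389 = 40 mm
Step 2: Elongation = (40 / 389) * 100
Step 3: Elongation = 0.102828 * 100 = 10.2828% ≈ 10.3%

10.3%


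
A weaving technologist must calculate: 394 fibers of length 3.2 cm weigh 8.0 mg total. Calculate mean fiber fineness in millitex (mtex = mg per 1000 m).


Formula: fineness (mtex) = mass (mg) / total length (km) = (mass_mg / total_length_m) * 1000
Step 1: Convert fiber length: 3.2 cm = 0.032 m
Step 2: Total fiber length = 394 * 0.032 = 12.608 m
Step 3: Linear density = 8.0 mg / 12.608 m = 0.6345 mg/m
Step 4: fineness = 0.6345 * 1000 = 634.5 mtex

634.5 mtex


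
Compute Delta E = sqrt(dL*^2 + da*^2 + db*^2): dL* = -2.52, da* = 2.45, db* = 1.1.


Formula: Delta E = sqrt(dL*^2 + da*^2 + db*^2)
Step 1: dL*^2 = (-2.52)^2 = 6.3504
Step 2: da*^2 = 2.45^2 = 6.0025
Step 3: db*^2 = 1.1^2 = 1.21
Step 4: Sum = 6.3504 + 6.0025 + 1.21 = 13.5629
Step 5: Delta E = sqrt(13.5629) = 3.68

3.68 Delta E


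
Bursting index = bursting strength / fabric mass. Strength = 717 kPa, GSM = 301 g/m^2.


Formula: Bursting Index = Bursting Strength / Fabric GSM
BI = 717 kPa / 301 g/m^2
BI = 2.382 kPa/(g/m^2)

2.382 kPa/(g/m^2)


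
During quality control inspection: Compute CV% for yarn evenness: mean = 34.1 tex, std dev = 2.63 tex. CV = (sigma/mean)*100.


Formula: CV% = (standard deviation / mean) * 100
Step 1: Ratio = 2.63 / 34.1 = 0.077126
Step 2: CV% = 0.077126 * 100 = 7.7126% ≈ 7.7%

7.7%


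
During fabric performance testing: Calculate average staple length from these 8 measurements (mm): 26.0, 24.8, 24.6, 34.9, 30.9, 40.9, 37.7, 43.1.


Formula: Mean = sum of lengths / count
Sum = 26.0 + 24.8 + 24.6 + 34.9 + 30.9 + 40.9 + 37.7 + 43.1
Sum = 262.9 mm
Mean = 262.9 / 8 = 32.86 mm

32.86 mm


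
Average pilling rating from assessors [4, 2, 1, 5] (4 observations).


Formula: Mean = sum / count
Sum = 4 + 2 + 1 + 5 = 12
Mean = 12 / 4 = 3.0

3.0


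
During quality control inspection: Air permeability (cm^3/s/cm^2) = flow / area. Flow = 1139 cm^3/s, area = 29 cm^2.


Formula: Air Permeability = Airflow / Test Area
AP = 1139 cm^3/s / 29 cm^2
AP = 39.3 cm^3/s/cm^2

39.3 cm^3/s/cm^2


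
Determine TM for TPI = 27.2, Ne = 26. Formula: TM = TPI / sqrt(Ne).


Formula: TM = TPI / sqrt(Ne)
Step 1: sqrt(Ne) = sqrt(26) = 5.099
Step 2: TM = 27.2 / 5.099 = 5.33

5.33 TM


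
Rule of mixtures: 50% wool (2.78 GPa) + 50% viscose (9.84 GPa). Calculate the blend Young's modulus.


Formula: Blend property = (fraction_A * property_A) + (fraction_B * property_B)
Step 1: Contribution A = 50/100 * 2.78 GPa = 1.39 GPa
Step 2: Contribution B = 50/100 * 9.84 GPa = 4.92 GPa
Step 3: Blend Young's modulus = 1.39 + 4.92 = 6.31 GPa

6.31 GPa


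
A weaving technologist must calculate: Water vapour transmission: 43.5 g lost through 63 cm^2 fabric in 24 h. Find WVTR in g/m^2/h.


Formula: WVTR = mass_loss / (area * time)
Step 1: Convert area: 63 cm^2 = 0.0063 m^2
Step 2: WVTR = 43.5 g / (0.0063 m^2 * 24 h)
Step 3: WVTR = 43.5 / 0.1512 = 287.7 g/m^2/h

287.7 g/m^2/h


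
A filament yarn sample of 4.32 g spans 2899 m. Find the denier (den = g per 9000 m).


Formula: den = (mass_g / length_m) * 9000
Substituting: den = (4.32 / 2899) * 9000
Intermediate: 4.32 / 2899 = 0.00149017 g/m
den = 0.00149017 * 9000 = 13.4 denier

13.4 denier


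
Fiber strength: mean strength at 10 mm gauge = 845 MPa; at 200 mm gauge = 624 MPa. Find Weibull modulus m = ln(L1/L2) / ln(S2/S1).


Formula: m = ln(L1/L2) / ln(S2/S1)
Step 1: ln(L1/L2) = ln(10/200) = -2.99573
Step 2: S2/S1 = 624/845 = 0.73846
Step 3: ln(S2/S1) = ln(0.73846) = -0.30319
Step 4: m = -2.99573 / -0.30319 = 9.88

9.88 (Weibull m)


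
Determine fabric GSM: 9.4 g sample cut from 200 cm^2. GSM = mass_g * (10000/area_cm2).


Formula: GSM = mass_g / area_m2
Step 1: Convert area: 200 cm^2 = 200 / 10000 = 0.02 m^2
Step 2: GSM = 9.4 g / 0.02 m^2 = 470.0 g/m^2

470.0 g/m^2


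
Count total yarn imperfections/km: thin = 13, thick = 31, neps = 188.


Formula: Total = thin places + thick places + neps
Total = 13 + 31 + 188
Total = 232 imperfections/km

232 imperfections/km


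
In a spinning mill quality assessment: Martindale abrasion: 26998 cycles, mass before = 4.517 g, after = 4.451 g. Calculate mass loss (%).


Formula: Mass loss% = ((m_before - m_after) / m_before) * 100
Step 1: Mass loss = 4.517 - 4.451 = 0.066 g
Step 2: Ratio = 0.066 / 4.517 = 0.0146115
Step 3: Mass loss% = 0.0146115 * 100 = 1.46115% ≈ 1.46%

1.46%


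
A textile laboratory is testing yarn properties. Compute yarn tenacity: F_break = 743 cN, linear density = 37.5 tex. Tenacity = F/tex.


Formula: Tenacity = Breaking force / Linear density
Tenacity = 743 cN / 37.5 tex
Tenacity = 19.81 cN/tex

19.81 cN/tex


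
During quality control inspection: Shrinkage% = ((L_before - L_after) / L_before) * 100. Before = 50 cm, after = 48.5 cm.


Formula: Shrinkage% = ((L_before - L_after) / L_before) * 100
Step 1: Shrinkage = 50 - 48.5 = 1.5 cm
Step 2: Shrinkage% = (1.5 / 50) * 100
Step 3: Shrinkage% = 0.03 * 100 = 3.0%

3.0%


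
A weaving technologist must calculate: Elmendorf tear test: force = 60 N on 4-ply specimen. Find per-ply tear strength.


Formula: Per-ply strength = Total force / Number of plies
Per-ply = 60 N / 4
Per-ply = 15 N

15 N


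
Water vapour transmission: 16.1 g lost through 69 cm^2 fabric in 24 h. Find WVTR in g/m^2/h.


Formula: WVTR = mass_loss / (area * time)
Step 1: Convert area: 69 cm^2 = 0.0069 m^2
Step 2: WVTR = 16.1 g / (0.0069 m^2 * 24 h)
Step 3: WVTR = 16.1 / 0.1656 = 97.2 g/m^2/h

97.2 g/m^2/h


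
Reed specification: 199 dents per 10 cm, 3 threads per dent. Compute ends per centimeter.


Formula: EPC = (dents per 10 cm * ends per dent) / 10
Step 1: Total ends per 10 cm = 199 * 3 = 597
Step 2: EPC = 597 / 10 = 59.7 ends/cm

59.7 ends/cm


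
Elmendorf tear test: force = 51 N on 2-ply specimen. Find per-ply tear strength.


Formula: Per-ply strength = Total force / Number of plies
Per-ply = 51 N / 2
Per-ply = 25.5 N

25.5 N


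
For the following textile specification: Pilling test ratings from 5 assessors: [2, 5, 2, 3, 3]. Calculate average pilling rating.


Formula: Mean = sum / count
Sum = 2 + 5 + 2 + 3 + 3 = 15
Mean = 15 / 5 = 3.0

3.0


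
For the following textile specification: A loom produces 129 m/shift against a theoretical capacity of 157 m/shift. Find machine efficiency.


Formula: Efficiency% = (Actual output / Theoretical output) * 100
Efficiency% = (129 / 157) * 100
Efficiency% = 0.821656 * 100 = 82.1656% ≈ 82.2%

82.2%


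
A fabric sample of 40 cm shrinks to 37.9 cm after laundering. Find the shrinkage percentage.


Formula: Shrinkage% = ((L_before - L_after) / L_before) * 100
Step 1: Shrinkage = 40 - 37.9 = 2.1 cm
Step 2: Shrinkage% = (2.1 / 40) * 100
Step 3: Shrinkage% = 0.0525 * 100 = 5.25% ≈ 5.3%

5.3%


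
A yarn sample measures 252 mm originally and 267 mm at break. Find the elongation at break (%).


Formula: Elongation (%) = ((L_break - L0) / L0) * 100
Step 1: Extension = 267 - 252 = 15 mm
Step 2: Elongation = (15 / 252) * 100
Step 3: Elongation = 0.059524 * 100 = 5.9524% ≈ 6.0%

6.0%


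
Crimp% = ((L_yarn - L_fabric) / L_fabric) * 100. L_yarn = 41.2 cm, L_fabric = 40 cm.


Formula: Crimp% = ((L_yarn - L_fabric) / L_fabric) * 100
Step 1: Extension = 41.2 - 40 = 1.2 cm
Step 2: Crimp% = (1.2 / 40) * 100
Step 3: Crimp% = 0.03 * 100 = 3.0%

3.0%


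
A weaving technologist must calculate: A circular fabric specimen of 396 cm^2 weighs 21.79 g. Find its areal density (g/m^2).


Formula: GSM = mass_g / area_m2
Step 1: Convert area: 396 cm^2 = 396 / 10000 = 0.0396 m^2
Step 2: GSM = 21.79 g / 0.0396 m^2 = 550.3 g/m^2

550.3 g/m^2


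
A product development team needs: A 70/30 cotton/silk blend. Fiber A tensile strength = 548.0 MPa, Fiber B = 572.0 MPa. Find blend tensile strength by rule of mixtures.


Formula: Blend property = (fraction_A * property_A) + (fraction_B * property_B)
Step 1: Contribution A = 70/100 * 548.0 MPa = 383.6 MPa
Step 2: Contribution B = 30/100 * 572.0 MPa = 171.6 MPa
Step 3: Blend tensile strength = 383.6 + 171.6 = 555.2 MPa

555.2 MPa


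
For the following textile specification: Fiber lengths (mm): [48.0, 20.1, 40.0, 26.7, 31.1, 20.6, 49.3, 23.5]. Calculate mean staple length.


Formula: Mean = sum of lengths / count
Sum = 48.0 + 20.1 + 40.0 + 26.7 + 31.1 + 20.6 + 49.3 + 23.5
Sum = 259.3 mm
Mean = 259.3 / 8 = 32.41 mm

32.41 mm


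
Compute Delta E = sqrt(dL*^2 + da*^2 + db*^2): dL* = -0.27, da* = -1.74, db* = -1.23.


Formula: Delta E = sqrt(dL*^2 + da*^2 + db*^2)
Step 1: dL*^2 = (-0.27)^2 = 0.0729
Step 2: da*^2 = (-1.74)^2 = 3.0276
Step 3: db*^2 = (-1.23)^2 = 1.5129
Step 4: Sum = 0.0729 + 3.0276 + 1.5129 = 4.6134
Step 5: Delta E = sqrt(4.6134) = 2.15

2.15 Delta E


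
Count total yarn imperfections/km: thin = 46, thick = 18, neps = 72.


Formula: Total = thin places + thick places + neps
Total = 46 + 18 + 72
Total = 136 imperfections/km

136 imperfections/km


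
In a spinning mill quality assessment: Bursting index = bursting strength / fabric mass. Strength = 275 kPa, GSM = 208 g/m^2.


Formula: Bursting Index = Bursting Strength / Fabric GSM
BI = 275 kPa / 208 g/m^2
BI = 1.322 kPa/(g/m^2)

1.322 kPa/(g/m^2)


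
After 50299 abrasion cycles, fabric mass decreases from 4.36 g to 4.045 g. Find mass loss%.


Formula: Mass loss% = ((m_before - m_after) / m_before) * 100
Step 1: Mass loss = 4.36 - 4.045 = 0.315 g
Step 2: Ratio = 0.315 / 4.36 = 0.0722477
Step 3: Mass loss% = 0.0722477 * 100 = 7.22477% ≈ 7.22%

7.22%


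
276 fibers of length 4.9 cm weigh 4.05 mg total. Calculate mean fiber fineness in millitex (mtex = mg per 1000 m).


Formula: fineness (mtex) = mass (mg) / total length (km) = (mass_mg / total_length_m) * 1000
Step 1: Convert fiber length: 4.9 cm = 0.049 m
Step 2: Total fiber length = 276 * 0.049 = 13.524 m
Step 3: Linear density = 4.05 mg / 13.524 m = 0.2995 mg/m
Step 4: fineness = 0.2995 * 1000 = 299.5 mtex

299.5 mtex


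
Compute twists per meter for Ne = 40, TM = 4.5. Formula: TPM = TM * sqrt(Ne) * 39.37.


Formula: TPM = TM * sqrt(Ne) * 39.37
Step 1: sqrt(Ne) = sqrt(40) = 6.3246
Step 2: TM * sqrt(Ne) = 4.5 * 6.3246 = 28.4607
Step 3: TPM = 28.4607 * 39.37 = 1120 twists/m

1120 twists/m


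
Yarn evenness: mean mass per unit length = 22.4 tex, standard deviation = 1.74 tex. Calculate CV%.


Formula: CV% = (standard deviation / mean) * 100
Step 1: Ratio = 1.74 / 22.4 = 0.077679
Step 2: CV% = 0.077679 * 100 = 7.7679% ≈ 7.8%

7.8%


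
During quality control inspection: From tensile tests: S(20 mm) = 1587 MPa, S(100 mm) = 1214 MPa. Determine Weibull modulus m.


Formula: m = ln(L1/L2) / ln(S2/S1)
Step 1: ln(L1/L2) = ln(20/100) = -1.60944
Step 2: S2/S1 = 1214/1587 = 0.76497
Step 3: ln(S2/S1) = ln(0.76497) = -0.26792
Step 4: m = -1.60944 / -0.26792 = 6.01

6.01 (Weibull m)


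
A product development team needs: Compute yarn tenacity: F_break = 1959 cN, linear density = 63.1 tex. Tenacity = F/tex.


Formula: Tenacity = Breaking force / Linear density
Tenacity = 1959 cN / 63.1 tex
Tenacity = 31.05 cN/tex

31.05 cN/tex


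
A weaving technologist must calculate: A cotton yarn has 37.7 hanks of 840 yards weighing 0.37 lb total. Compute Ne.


Formula: Ne = hanks / mass_lb
Substituting: Ne = 37.7 / 0.37
Ne = 101.9

101.9 Ne


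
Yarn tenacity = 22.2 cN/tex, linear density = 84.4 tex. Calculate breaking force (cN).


Formula: Breaking force = Tenacity * Linear density
F = 22.2 cN/tex * 84.4 tex
F = 1873.68 cN

1873.68 cN


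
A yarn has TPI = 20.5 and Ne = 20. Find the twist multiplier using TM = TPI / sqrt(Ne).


Formula: TM = TPI / sqrt(Ne)
Step 1: sqrt(Ne) = sqrt(20) = 4.4721
Step 2: TM = 20.5 / 4.4721 = 4.58

4.58 TM


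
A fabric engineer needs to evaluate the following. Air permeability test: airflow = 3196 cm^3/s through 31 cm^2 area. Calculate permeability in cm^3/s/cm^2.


Formula: Air Permeability = Airflow / Test Area
AP = 3196 cm^3/s / 31 cm^2
AP = 103.1 cm^3/s/cm^2

103.1 cm^3/s/cm^2


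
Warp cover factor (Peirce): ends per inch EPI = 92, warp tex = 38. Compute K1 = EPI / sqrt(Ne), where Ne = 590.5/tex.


Formula: K1 = EPI / sqrt(Ne), with Ne = 590.5 / tex_warp
Step 1: Ne = 590.5 / 38 = 15.539
Step 2: sqrt(Ne) = sqrt(15.539) = 3.942
Step 3: K1 = 92 / 3.942 = 23.3

23.3


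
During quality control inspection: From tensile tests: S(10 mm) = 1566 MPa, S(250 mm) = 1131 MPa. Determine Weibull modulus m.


Formula: m = ln(L1/L2) / ln(S2/S1)
Step 1: ln(L1/L2) = ln(10/250) = -3.21888
Step 2: S2/S1 = 1131/1566 = 0.72222
Step 3: ln(S2/S1) = ln(0.72222) = -0.32543
Step 4: m = -3.21888 / -0.32543 = 9.89

9.89 (Weibull m)


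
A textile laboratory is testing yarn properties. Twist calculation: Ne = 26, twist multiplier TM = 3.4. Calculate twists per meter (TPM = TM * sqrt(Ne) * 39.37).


Formula: TPM = TM * sqrt(Ne) * 39.37
Step 1: sqrt(Ne) = sqrt(26) = 5.099
Step 2: TM * sqrt(Ne) = 3.4 * 5.099 = 17.3366
Step 3: TPM = 17.3366 * 39.37 = 683 twists/m

683 twists/m


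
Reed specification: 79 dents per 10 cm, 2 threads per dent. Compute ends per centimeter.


Formula: EPC = (dents per 10 cm * ends per dent) / 10
Step 1: Total ends per 10 cm = 79 * 2 = 158
Step 2: EPC = 158 / 10 = 15.8 ends/cm

15.8 ends/cm


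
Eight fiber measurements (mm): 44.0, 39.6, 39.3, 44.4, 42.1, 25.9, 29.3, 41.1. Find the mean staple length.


Formula: Mean = sum of lengths / count
Sum = 44.0 + 39.6 + 39.3 + 44.4 + 42.1 + 25.9 + 29.3 + 41.1
Sum = 305.7 mm
Mean = 305.7 / 8 = 38.21 mm

38.21 mm


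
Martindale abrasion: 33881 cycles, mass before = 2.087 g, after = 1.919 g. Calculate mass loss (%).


Formula: Mass loss% = ((m_before - m_after) / m_before) * 100
Step 1: Mass loss = 2.087 - 1.919 = 0.168 g
Step 2: Ratio = 0.168 / 2.087 = 0.0804983
Step 3: Mass loss% = 0.0804983 * 100 = 8.04983% ≈ 8.05%

8.05%


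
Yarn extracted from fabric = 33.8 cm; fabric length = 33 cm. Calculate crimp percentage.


Formula: Crimp% = ((L_yarn - L_fabric) / L_fabric) * 100
Step 1: Extension = 33.8 - 33 = 0.8 cm
Step 2: Crimp% = (0.8 / 33) * 100
Step 3: Crimp% = 0.024242 * 100 = 2.4242% ≈ 2.4%

2.4%


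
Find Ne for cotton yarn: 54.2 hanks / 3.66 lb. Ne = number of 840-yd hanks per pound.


Formula: Ne = hanks / mass_lb
Substituting: Ne = 54.2 / 3.66
Ne = 14.8

14.8 Ne


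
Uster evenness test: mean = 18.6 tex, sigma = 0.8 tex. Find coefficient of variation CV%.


Formula: CV% = (standard deviation / mean) * 100
Step 1: Ratio = 0.8 / 18.6 = 0.043011
Step 2: CV% = 0.043011 * 100 = 4.3011% ≈ 4.3%

4.3%


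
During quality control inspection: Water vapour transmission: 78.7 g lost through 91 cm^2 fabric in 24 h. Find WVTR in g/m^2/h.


Formula: WVTR = mass_loss / (area * time)
Step 1: Convert area: 91 cm^2 = 0.0091 m^2
Step 2: WVTR = 78.7 g / (0.0091 m^2 * 24 h)
Step 3: WVTR = 78.7 / 0.2184 = 360.3 g/m^2/h

360.3 g/m^2/h


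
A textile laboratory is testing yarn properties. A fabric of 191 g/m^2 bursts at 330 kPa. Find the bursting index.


Formula: Bursting Index = Bursting Strength / Fabric GSM
BI = 330 kPa / 191 g/m^2
BI = 1.728 kPa/(g/m^2)

1.728 kPa/(g/m^2)


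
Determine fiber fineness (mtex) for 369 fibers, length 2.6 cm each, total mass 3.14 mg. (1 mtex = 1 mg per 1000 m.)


Formula: fineness (mtex) = mass (mg) / total length (km) = (mass_mg / total_length_m) * 1000
Step 1: Convert fiber length: 2.6 cm = 0.026 m
Step 2: Total fiber length = 369 * 0.026 = 9.594 m
Step 3: Linear density = 3.14 mg / 9.594 m = 0.3273 mg/m
Step 4: fineness = 0.3273 * 1000 = 327.3 mtex

327.3 mtex


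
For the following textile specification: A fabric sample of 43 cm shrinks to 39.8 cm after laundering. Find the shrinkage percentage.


Formula: Shrinkage% = ((L_before - L_after) / L_before) * 100
Step 1: Shrinkage = 43 - 39.8 = 3.2 cm
Step 2: Shrinkage% = (3.2 / 43) * 100
Step 3: Shrinkage% = 0.074419 * 100 = 7.4419% ≈ 7.4%

7.4%


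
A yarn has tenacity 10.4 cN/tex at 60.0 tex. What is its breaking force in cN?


Formula: Breaking force = Tenacity * Linear density
F = 10.4 cN/tex * 60.0 tex
F = 624.00 cN

624.00 cN


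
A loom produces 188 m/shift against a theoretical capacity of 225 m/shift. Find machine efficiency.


Formula: Efficiency% = (Actual output / Theoretical output) * 100
Efficiency% = (188 / 225) * 100
Efficiency% = 0.835556 * 100 = 83.5556% ≈ 83.6%

83.6%


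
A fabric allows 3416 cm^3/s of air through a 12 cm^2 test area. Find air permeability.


Formula: Air Permeability = Airflow / Test Area
AP = 3416 cm^3/s / 12 cm^2
AP = 284.7 cm^3/s/cm^2

284.7 cm^3/s/cm^2


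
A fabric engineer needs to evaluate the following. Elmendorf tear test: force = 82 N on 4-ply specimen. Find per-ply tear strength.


Formula: Per-ply strength = Total force / Number of plies
Per-ply = 82 N / 4
Per-ply = 20.5 N

20.5 N


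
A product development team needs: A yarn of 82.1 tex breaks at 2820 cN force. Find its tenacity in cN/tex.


Formula: Tenacity = Breaking force / Linear density
Tenacity = 2820 cN / 82.1 tex
Tenacity = 34.35 cN/tex

34.35 cN/tex


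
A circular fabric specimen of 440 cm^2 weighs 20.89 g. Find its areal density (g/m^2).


Formula: GSM = mass_g / area_m2
Step 1: Convert area: 440 cm^2 = 440 / 10000 = 0.044 m^2
Step 2: GSM = 20.89 g / 0.044 m^2 = 474.8 g/m^2

474.8 g/m^2


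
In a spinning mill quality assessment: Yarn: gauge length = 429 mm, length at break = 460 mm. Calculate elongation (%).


Formula: Elongation (%) = ((L_break - L0) / L0) * 100
Step 1: Extension = 460 - 429 = 31 mm
Step 2: Elongation = (31 / 429) * 100
Step 3: Elongation = 0.072261 * 100 = 7.2261% ≈ 7.2%

7.2%


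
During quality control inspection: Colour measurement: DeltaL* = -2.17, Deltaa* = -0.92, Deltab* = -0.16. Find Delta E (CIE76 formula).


Formula: Delta E = sqrt(dL*^2 + da*^2 + db*^2)
Step 1: dL*^2 = (-2.17)^2 = 4.7089
Step 2: da*^2 = (-0.92)^2 = 0.8464
Step 3: db*^2 = (-0.16)^2 = 0.0256
Step 4: Sum = 4.7089 + 0.8464 + 0.0256 = 5.5809
Step 5: Delta E = sqrt(5.5809) = 2.36

2.36 Delta E


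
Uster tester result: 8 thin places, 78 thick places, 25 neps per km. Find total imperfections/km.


Formula: Total = thin places + thick places + neps
Total = 8 + 78 + 25
Total = 111 imperfections/km

111 imperfections/km


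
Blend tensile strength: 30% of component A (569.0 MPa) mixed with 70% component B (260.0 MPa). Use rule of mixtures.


Formula: Blend property = (fraction_A * property_A) + (fraction_B * property_B)
Step 1: Contribution A = 30/100 * 569.0 MPa = 170.7 MPa
Step 2: Contribution B = 70/100 * 260.0 MPa = 182.0 MPa
Step 3: Blend tensile strength = 170.7 + 182.0 = 352.7 MPa

352.7 MPa


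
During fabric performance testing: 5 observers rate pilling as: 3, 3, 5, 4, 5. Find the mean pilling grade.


Formula: Mean = sum / count
Sum = 3 + 3 + 5 + 4 + 5 = 20
Mean = 20 / 5 = 4.0

4.0


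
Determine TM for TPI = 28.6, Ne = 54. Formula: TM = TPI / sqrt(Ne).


Formula: TM = TPI / sqrt(Ne)
Step 1: sqrt(Ne) = sqrt(54) = 7.3485
Step 2: TM = 28.6 / 7.3485 = 3.89

3.89 TM


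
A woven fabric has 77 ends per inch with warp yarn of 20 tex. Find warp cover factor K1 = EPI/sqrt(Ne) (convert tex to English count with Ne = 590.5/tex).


Formula: K1 = EPI / sqrt(Ne), with Ne = 590.5 / tex_warp
Step 1: Ne = 590.5 / 20 = 29.525
Step 2: sqrt(Ne) = sqrt(29.525) = 5.4337
Step 3: K1 = 77 / 5.4337 = 14.2

14.2


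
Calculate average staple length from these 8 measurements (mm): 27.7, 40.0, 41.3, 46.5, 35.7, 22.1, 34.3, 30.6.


Formula: Mean = sum of lengths / count
Sum = 27.7 + 40.0 + 41.3 + 46.5 + 35.7 + 22.1 + 34.3 + 30.6
Sum = 278.2 mm
Mean = 278.2 / 8 = 34.78 mm

34.78 mm


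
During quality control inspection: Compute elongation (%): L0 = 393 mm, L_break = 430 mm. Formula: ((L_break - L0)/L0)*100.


Formula: Elongation (%) = ((L_break - L0) / L0) * 100
Step 1: Extension = 430 - 393 = 37 mm
Step 2: Elongation = (37 / 393) * 100
Step 3: Elongation = 0.094148 * 100 = 9.4148% ≈ 9.4%

9.4%


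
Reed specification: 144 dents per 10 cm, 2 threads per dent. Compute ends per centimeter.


Formula: EPC = (dents per 10 cm * ends per dent) / 10
Step 1: Total ends per 10 cm = 144 * 2 = 288
Step 2: EPC = 288 / 10 = 28.8 ends/cm

28.8 ends/cm


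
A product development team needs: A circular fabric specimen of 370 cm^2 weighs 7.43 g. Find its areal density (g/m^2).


Formula: GSM = mass_g / area_m2
Step 1: Convert area: 370 cm^2 = 370 / 10000 = 0.037 m^2
Step 2: GSM = 7.43 g / 0.037 m^2 = 200.8 g/m^2

200.8 g/m^2


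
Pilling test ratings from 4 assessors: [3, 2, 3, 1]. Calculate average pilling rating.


Formula: Mean = sum / count
Sum = 3 + 2 + 3 + 1 = 9
Mean = 9 / 4 = 2.3

2.3


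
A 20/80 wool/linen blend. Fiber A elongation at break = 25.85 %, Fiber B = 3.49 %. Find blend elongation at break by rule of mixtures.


Formula: Blend property = (fraction_A * property_A) + (fraction_B * property_B)
Step 1: Contribution A = 20/100 * 25.85 % = 5.17 %
Step 2: Contribution B = 80/100 * 3.49 % = 2.792 %
Step 3: Blend elongation at break = 5.17 + 2.792 = 7.962 %

7.962 %


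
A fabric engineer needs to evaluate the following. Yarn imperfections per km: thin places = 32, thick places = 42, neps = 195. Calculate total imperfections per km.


Formula: Total = thin places + thick places + neps
Total = 32 + 42 + 195
Total = 269 imperfections/km

269 imperfections/km


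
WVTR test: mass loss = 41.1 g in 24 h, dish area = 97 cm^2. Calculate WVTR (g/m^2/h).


Formula: WVTR = mass_loss / (area * time)
Step 1: Convert area: 97 cm^2 = 0.0097 m^2
Step 2: WVTR = 41.1 g / (0.0097 m^2 * 24 h)
Step 3: WVTR = 41.1 / 0.2328 = 176.5 g/m^2/h

176.5 g/m^2/h


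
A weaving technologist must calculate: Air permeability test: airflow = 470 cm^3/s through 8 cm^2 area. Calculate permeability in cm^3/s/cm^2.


Formula: Air Permeability = Airflow / Test Area
AP = 470 cm^3/s / 8 cm^2
AP = 58.8 cm^3/s/cm^2

58.8 cm^3/s/cm^2


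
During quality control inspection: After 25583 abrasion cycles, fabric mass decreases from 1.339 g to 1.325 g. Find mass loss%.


Formula: Mass loss% = ((m_before - m_after) / m_before) * 100
Step 1: Mass loss = 1.339 - 1.325 = 0.014 g
Step 2: Ratio = 0.014 / 1.339 = 0.0104556
Step 3: Mass loss% = 0.0104556 * 100 = 1.04556% ≈ 1.05%

1.05%


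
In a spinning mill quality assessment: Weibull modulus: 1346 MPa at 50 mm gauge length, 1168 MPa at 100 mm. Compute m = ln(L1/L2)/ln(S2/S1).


Formula: m = ln(L1/L2) / ln(S2/S1)
Step 1: ln(L1/L2) = ln(50/100) = -0.69315
Step 2: S2/S1 = 1168/1346 = 0.86776
Step 3: ln(S2/S1) = ln(0.86776) = -0.14184
Step 4: m = -0.69315 / -0.14184 = 4.89

4.89 (Weibull m)


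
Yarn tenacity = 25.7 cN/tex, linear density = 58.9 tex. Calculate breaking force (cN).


Formula: Breaking force = Tenacity * Linear density
F = 25.7 cN/tex * 58.9 tex
F = 1513.73 cN

1513.73 cN


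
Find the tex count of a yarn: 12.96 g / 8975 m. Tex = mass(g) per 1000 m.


Formula: Tex = (mass_g / length_m) * 1000
Substituting: Tex = (12.96 / 8975) * 1000
Intermediate: 12.96 / 8975 = 0.00144401 g/m
Tex = 0.00144401 * 1000 = 1.44 tex

1.44 tex


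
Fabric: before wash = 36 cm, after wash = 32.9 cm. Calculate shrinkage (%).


Formula: Shrinkage% = ((L_before - L_after) / L_before) * 100
Step 1: Shrinkage = 36 - 32.9 = 3.1 cm
Step 2: Shrinkage% = (3.1 / 36) * 100
Step 3: Shrinkage% = 0.086111 * 100 = 8.6111% ≈ 8.6%

8.6%


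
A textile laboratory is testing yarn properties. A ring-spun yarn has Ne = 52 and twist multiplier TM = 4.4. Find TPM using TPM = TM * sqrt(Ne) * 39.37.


Formula: TPM = TM * sqrt(Ne) * 39.37
Step 1: sqrt(Ne) = sqrt(52) = 7.2111
Step 2: TM * sqrt(Ne) = 4.4 * 7.2111 = 31.7288
Step 3: TPM = 31.7288 * 39.37 = 1249 twists/m

1249 twists/m


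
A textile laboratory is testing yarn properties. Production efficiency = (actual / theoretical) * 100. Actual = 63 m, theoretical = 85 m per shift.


Formula: Efficiency% = (Actual output / Theoretical output) * 100
Efficiency% = (63 / 85) * 100
Efficiency% = 0.741176 * 100 = 74.1176% ≈ 74.1%

74.1%


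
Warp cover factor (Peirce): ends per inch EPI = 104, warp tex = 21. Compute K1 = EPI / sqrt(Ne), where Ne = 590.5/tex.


Formula: K1 = EPI / sqrt(Ne), with Ne = 590.5 / tex_warp
Step 1: Ne = 590.5 / 21 = 28.119
Step 2: sqrt(Ne) = sqrt(28.119) = 5.3027
Step 3: K1 = 104 / 5.3027 = 19.6

19.6


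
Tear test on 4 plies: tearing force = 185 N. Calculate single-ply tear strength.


Formula: Per-ply strength = Total force / Number of plies
Per-ply = 185 N / 4
Per-ply = 46.25 N

46.25 N


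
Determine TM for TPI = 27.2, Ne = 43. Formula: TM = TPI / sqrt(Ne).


Formula: TM = TPI / sqrt(Ne)
Step 1: sqrt(Ne) = sqrt(43) = 6.5574
Step 2: TM = 27.2 / 6.5574 = 4.15

4.15 TM


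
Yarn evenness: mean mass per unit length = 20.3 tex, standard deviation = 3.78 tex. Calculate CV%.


Formula: CV% = (standard deviation / mean) * 100
Step 1: Ratio = 3.78 / 20.3 = 0.186207
Step 2: CV% = 0.186207 * 100 = 18.6207% ≈ 18.6%

18.6%


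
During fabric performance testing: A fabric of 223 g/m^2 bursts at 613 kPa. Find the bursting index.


Formula: Bursting Index = Bursting Strength / Fabric GSM
BI = 613 kPa / 223 g/m^2
BI = 2.749 kPa/(g/m^2)

2.749 kPa/(g/m^2)


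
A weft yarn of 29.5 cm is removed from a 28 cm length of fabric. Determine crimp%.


Formula: Crimp% = ((L_yarn - L_fabric) / L_fabric) * 100
Step 1: Extension = 29.5 - 28 = 1.5 cm
Step 2: Crimp% = (1.5 / 28) * 100
Step 3: Crimp% = 0.053571 * 100 = 5.3571% ≈ 5.4%

5.4%


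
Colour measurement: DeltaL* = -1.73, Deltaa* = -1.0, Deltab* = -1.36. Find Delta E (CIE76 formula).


Formula: Delta E = sqrt(dL*^2 + da*^2 + db*^2)
Step 1: dL*^2 = (-1.73)^2 = 2.9929
Step 2: da*^2 = (-1.0)^2 = 1.0
Step 3: db*^2 = (-1.36)^2 = 1.8496
Step 4: Sum = 2.9929 + 1.0 + 1.8496 = 5.8425
Step 5: Delta E = sqrt(5.8425) = 2.42

2.42 Delta E


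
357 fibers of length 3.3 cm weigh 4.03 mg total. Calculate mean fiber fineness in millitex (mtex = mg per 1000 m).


Formula: fineness (mtex) = mass (mg) / total length (km) = (mass_mg / total_length_m) * 1000
Step 1: Convert fiber length: 3.3 cm = 0.033 m
Step 2: Total fiber length = 357 * 0.033 = 11.781 m
Step 3: Linear density = 4.03 mg / 11.781 m = 0.3421 mg/m
Step 4: fineness = 0.3421 * 1000 = 342.1 mtex

342.1 mtex


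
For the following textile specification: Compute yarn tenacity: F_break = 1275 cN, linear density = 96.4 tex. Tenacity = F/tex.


Formula: Tenacity = Breaking force / Linear density
Tenacity = 1275 cN / 96.4 tex
Tenacity = 13.23 cN/tex

13.23 cN/tex


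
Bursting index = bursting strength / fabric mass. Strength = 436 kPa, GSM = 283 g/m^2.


Formula: Bursting Index = Bursting Strength / Fabric GSM
BI = 436 kPa / 283 g/m^2
BI = 1.541 kPa/(g/m^2)

1.541 kPa/(g/m^2)


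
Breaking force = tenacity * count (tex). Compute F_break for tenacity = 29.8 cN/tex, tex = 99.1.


Formula: Breaking force = Tenacity * Linear density
F = 29.8 cN/tex * 99.1 tex
F = 2953.18 cN

2953.18 cN


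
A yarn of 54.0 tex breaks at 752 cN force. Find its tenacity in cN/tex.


Formula: Tenacity = Breaking force / Linear density
Tenacity = 752 cN / 54.0 tex
Tenacity = 13.93 cN/tex

13.93 cN/tex
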